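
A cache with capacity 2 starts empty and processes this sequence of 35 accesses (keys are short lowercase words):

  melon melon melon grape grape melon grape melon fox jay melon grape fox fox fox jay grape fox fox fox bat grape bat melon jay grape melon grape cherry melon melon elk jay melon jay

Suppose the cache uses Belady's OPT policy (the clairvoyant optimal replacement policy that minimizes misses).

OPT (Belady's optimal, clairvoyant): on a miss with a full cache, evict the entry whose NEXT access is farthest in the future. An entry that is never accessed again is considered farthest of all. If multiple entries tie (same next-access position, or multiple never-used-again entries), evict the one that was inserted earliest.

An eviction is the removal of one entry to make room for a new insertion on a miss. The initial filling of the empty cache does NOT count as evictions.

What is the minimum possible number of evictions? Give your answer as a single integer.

Answer: 12

Derivation:
OPT (Belady) simulation (capacity=2):
  1. access melon: MISS. Cache: [melon]
  2. access melon: HIT. Next use of melon: step 3. Cache: [melon]
  3. access melon: HIT. Next use of melon: step 6. Cache: [melon]
  4. access grape: MISS. Cache: [melon grape]
  5. access grape: HIT. Next use of grape: step 7. Cache: [melon grape]
  6. access melon: HIT. Next use of melon: step 8. Cache: [melon grape]
  7. access grape: HIT. Next use of grape: step 12. Cache: [melon grape]
  8. access melon: HIT. Next use of melon: step 11. Cache: [melon grape]
  9. access fox: MISS, evict grape (next use: step 12). Cache: [melon fox]
  10. access jay: MISS, evict fox (next use: step 13). Cache: [melon jay]
  11. access melon: HIT. Next use of melon: step 24. Cache: [melon jay]
  12. access grape: MISS, evict melon (next use: step 24). Cache: [jay grape]
  13. access fox: MISS, evict grape (next use: step 17). Cache: [jay fox]
  14. access fox: HIT. Next use of fox: step 15. Cache: [jay fox]
  15. access fox: HIT. Next use of fox: step 18. Cache: [jay fox]
  16. access jay: HIT. Next use of jay: step 25. Cache: [jay fox]
  17. access grape: MISS, evict jay (next use: step 25). Cache: [fox grape]
  18. access fox: HIT. Next use of fox: step 19. Cache: [fox grape]
  19. access fox: HIT. Next use of fox: step 20. Cache: [fox grape]
  20. access fox: HIT. Next use of fox: never. Cache: [fox grape]
  21. access bat: MISS, evict fox (next use: never). Cache: [grape bat]
  22. access grape: HIT. Next use of grape: step 26. Cache: [grape bat]
  23. access bat: HIT. Next use of bat: never. Cache: [grape bat]
  24. access melon: MISS, evict bat (next use: never). Cache: [grape melon]
  25. access jay: MISS, evict melon (next use: step 27). Cache: [grape jay]
  26. access grape: HIT. Next use of grape: step 28. Cache: [grape jay]
  27. access melon: MISS, evict jay (next use: step 33). Cache: [grape melon]
  28. access grape: HIT. Next use of grape: never. Cache: [grape melon]
  29. access cherry: MISS, evict grape (next use: never). Cache: [melon cherry]
  30. access melon: HIT. Next use of melon: step 31. Cache: [melon cherry]
  31. access melon: HIT. Next use of melon: step 34. Cache: [melon cherry]
  32. access elk: MISS, evict cherry (next use: never). Cache: [melon elk]
  33. access jay: MISS, evict elk (next use: never). Cache: [melon jay]
  34. access melon: HIT. Next use of melon: never. Cache: [melon jay]
  35. access jay: HIT. Next use of jay: never. Cache: [melon jay]
Total: 21 hits, 14 misses, 12 evictions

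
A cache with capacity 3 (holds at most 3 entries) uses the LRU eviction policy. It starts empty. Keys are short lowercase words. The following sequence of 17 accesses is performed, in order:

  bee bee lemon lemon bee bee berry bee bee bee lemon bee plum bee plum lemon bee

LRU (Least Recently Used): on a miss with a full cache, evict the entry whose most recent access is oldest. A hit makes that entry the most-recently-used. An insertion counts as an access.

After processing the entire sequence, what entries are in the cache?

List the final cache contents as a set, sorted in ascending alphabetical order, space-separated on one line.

Answer: bee lemon plum

Derivation:
LRU simulation (capacity=3):
  1. access bee: MISS. Cache (LRU->MRU): [bee]
  2. access bee: HIT. Cache (LRU->MRU): [bee]
  3. access lemon: MISS. Cache (LRU->MRU): [bee lemon]
  4. access lemon: HIT. Cache (LRU->MRU): [bee lemon]
  5. access bee: HIT. Cache (LRU->MRU): [lemon bee]
  6. access bee: HIT. Cache (LRU->MRU): [lemon bee]
  7. access berry: MISS. Cache (LRU->MRU): [lemon bee berry]
  8. access bee: HIT. Cache (LRU->MRU): [lemon berry bee]
  9. access bee: HIT. Cache (LRU->MRU): [lemon berry bee]
  10. access bee: HIT. Cache (LRU->MRU): [lemon berry bee]
  11. access lemon: HIT. Cache (LRU->MRU): [berry bee lemon]
  12. access bee: HIT. Cache (LRU->MRU): [berry lemon bee]
  13. access plum: MISS, evict berry. Cache (LRU->MRU): [lemon bee plum]
  14. access bee: HIT. Cache (LRU->MRU): [lemon plum bee]
  15. access plum: HIT. Cache (LRU->MRU): [lemon bee plum]
  16. access lemon: HIT. Cache (LRU->MRU): [bee plum lemon]
  17. access bee: HIT. Cache (LRU->MRU): [plum lemon bee]
Total: 13 hits, 4 misses, 1 evictions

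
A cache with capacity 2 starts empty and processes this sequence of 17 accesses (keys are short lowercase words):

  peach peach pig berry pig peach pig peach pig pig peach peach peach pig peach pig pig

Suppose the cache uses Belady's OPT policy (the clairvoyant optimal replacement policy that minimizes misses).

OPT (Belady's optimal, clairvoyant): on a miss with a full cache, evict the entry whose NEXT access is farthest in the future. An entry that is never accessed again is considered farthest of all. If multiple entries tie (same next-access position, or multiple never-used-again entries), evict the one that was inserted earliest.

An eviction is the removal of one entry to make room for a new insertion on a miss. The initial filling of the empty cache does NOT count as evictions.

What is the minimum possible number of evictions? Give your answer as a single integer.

OPT (Belady) simulation (capacity=2):
  1. access peach: MISS. Cache: [peach]
  2. access peach: HIT. Next use of peach: step 6. Cache: [peach]
  3. access pig: MISS. Cache: [peach pig]
  4. access berry: MISS, evict peach (next use: step 6). Cache: [pig berry]
  5. access pig: HIT. Next use of pig: step 7. Cache: [pig berry]
  6. access peach: MISS, evict berry (next use: never). Cache: [pig peach]
  7. access pig: HIT. Next use of pig: step 9. Cache: [pig peach]
  8. access peach: HIT. Next use of peach: step 11. Cache: [pig peach]
  9. access pig: HIT. Next use of pig: step 10. Cache: [pig peach]
  10. access pig: HIT. Next use of pig: step 14. Cache: [pig peach]
  11. access peach: HIT. Next use of peach: step 12. Cache: [pig peach]
  12. access peach: HIT. Next use of peach: step 13. Cache: [pig peach]
  13. access peach: HIT. Next use of peach: step 15. Cache: [pig peach]
  14. access pig: HIT. Next use of pig: step 16. Cache: [pig peach]
  15. access peach: HIT. Next use of peach: never. Cache: [pig peach]
  16. access pig: HIT. Next use of pig: step 17. Cache: [pig peach]
  17. access pig: HIT. Next use of pig: never. Cache: [pig peach]
Total: 13 hits, 4 misses, 2 evictions

Answer: 2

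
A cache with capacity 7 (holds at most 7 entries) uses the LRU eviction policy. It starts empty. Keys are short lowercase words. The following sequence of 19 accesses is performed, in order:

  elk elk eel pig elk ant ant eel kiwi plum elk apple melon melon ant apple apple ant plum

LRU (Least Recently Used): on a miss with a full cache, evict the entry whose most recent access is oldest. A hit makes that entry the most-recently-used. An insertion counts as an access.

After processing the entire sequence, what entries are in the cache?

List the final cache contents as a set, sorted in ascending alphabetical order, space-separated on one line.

Answer: ant apple eel elk kiwi melon plum

Derivation:
LRU simulation (capacity=7):
  1. access elk: MISS. Cache (LRU->MRU): [elk]
  2. access elk: HIT. Cache (LRU->MRU): [elk]
  3. access eel: MISS. Cache (LRU->MRU): [elk eel]
  4. access pig: MISS. Cache (LRU->MRU): [elk eel pig]
  5. access elk: HIT. Cache (LRU->MRU): [eel pig elk]
  6. access ant: MISS. Cache (LRU->MRU): [eel pig elk ant]
  7. access ant: HIT. Cache (LRU->MRU): [eel pig elk ant]
  8. access eel: HIT. Cache (LRU->MRU): [pig elk ant eel]
  9. access kiwi: MISS. Cache (LRU->MRU): [pig elk ant eel kiwi]
  10. access plum: MISS. Cache (LRU->MRU): [pig elk ant eel kiwi plum]
  11. access elk: HIT. Cache (LRU->MRU): [pig ant eel kiwi plum elk]
  12. access apple: MISS. Cache (LRU->MRU): [pig ant eel kiwi plum elk apple]
  13. access melon: MISS, evict pig. Cache (LRU->MRU): [ant eel kiwi plum elk apple melon]
  14. access melon: HIT. Cache (LRU->MRU): [ant eel kiwi plum elk apple melon]
  15. access ant: HIT. Cache (LRU->MRU): [eel kiwi plum elk apple melon ant]
  16. access apple: HIT. Cache (LRU->MRU): [eel kiwi plum elk melon ant apple]
  17. access apple: HIT. Cache (LRU->MRU): [eel kiwi plum elk melon ant apple]
  18. access ant: HIT. Cache (LRU->MRU): [eel kiwi plum elk melon apple ant]
  19. access plum: HIT. Cache (LRU->MRU): [eel kiwi elk melon apple ant plum]
Total: 11 hits, 8 misses, 1 evictions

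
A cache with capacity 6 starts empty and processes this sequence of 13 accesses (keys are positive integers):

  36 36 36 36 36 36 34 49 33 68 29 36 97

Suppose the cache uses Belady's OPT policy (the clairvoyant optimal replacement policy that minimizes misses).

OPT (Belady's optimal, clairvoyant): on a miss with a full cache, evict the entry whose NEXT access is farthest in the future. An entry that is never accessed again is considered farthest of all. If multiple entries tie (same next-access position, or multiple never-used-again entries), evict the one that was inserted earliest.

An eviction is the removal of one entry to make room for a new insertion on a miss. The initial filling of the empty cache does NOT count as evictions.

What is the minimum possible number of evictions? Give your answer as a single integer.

Answer: 1

Derivation:
OPT (Belady) simulation (capacity=6):
  1. access 36: MISS. Cache: [36]
  2. access 36: HIT. Next use of 36: step 3. Cache: [36]
  3. access 36: HIT. Next use of 36: step 4. Cache: [36]
  4. access 36: HIT. Next use of 36: step 5. Cache: [36]
  5. access 36: HIT. Next use of 36: step 6. Cache: [36]
  6. access 36: HIT. Next use of 36: step 12. Cache: [36]
  7. access 34: MISS. Cache: [36 34]
  8. access 49: MISS. Cache: [36 34 49]
  9. access 33: MISS. Cache: [36 34 49 33]
  10. access 68: MISS. Cache: [36 34 49 33 68]
  11. access 29: MISS. Cache: [36 34 49 33 68 29]
  12. access 36: HIT. Next use of 36: never. Cache: [36 34 49 33 68 29]
  13. access 97: MISS, evict 36 (next use: never). Cache: [34 49 33 68 29 97]
Total: 6 hits, 7 misses, 1 evictions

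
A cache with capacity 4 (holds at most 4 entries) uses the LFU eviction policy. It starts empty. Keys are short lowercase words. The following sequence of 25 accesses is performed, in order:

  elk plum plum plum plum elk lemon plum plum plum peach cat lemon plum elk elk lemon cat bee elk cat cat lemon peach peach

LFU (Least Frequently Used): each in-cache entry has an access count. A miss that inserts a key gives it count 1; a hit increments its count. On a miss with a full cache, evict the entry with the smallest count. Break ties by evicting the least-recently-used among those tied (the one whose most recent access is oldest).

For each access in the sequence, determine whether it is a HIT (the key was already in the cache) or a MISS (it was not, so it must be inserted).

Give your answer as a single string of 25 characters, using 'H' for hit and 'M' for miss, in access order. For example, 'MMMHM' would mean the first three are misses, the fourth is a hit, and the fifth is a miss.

Answer: MMHHHHMHHHMMMHHHHHMHHHMMH

Derivation:
LFU simulation (capacity=4):
  1. access elk: MISS. Cache: [elk(c=1)]
  2. access plum: MISS. Cache: [elk(c=1) plum(c=1)]
  3. access plum: HIT, count now 2. Cache: [elk(c=1) plum(c=2)]
  4. access plum: HIT, count now 3. Cache: [elk(c=1) plum(c=3)]
  5. access plum: HIT, count now 4. Cache: [elk(c=1) plum(c=4)]
  6. access elk: HIT, count now 2. Cache: [elk(c=2) plum(c=4)]
  7. access lemon: MISS. Cache: [lemon(c=1) elk(c=2) plum(c=4)]
  8. access plum: HIT, count now 5. Cache: [lemon(c=1) elk(c=2) plum(c=5)]
  9. access plum: HIT, count now 6. Cache: [lemon(c=1) elk(c=2) plum(c=6)]
  10. access plum: HIT, count now 7. Cache: [lemon(c=1) elk(c=2) plum(c=7)]
  11. access peach: MISS. Cache: [lemon(c=1) peach(c=1) elk(c=2) plum(c=7)]
  12. access cat: MISS, evict lemon(c=1). Cache: [peach(c=1) cat(c=1) elk(c=2) plum(c=7)]
  13. access lemon: MISS, evict peach(c=1). Cache: [cat(c=1) lemon(c=1) elk(c=2) plum(c=7)]
  14. access plum: HIT, count now 8. Cache: [cat(c=1) lemon(c=1) elk(c=2) plum(c=8)]
  15. access elk: HIT, count now 3. Cache: [cat(c=1) lemon(c=1) elk(c=3) plum(c=8)]
  16. access elk: HIT, count now 4. Cache: [cat(c=1) lemon(c=1) elk(c=4) plum(c=8)]
  17. access lemon: HIT, count now 2. Cache: [cat(c=1) lemon(c=2) elk(c=4) plum(c=8)]
  18. access cat: HIT, count now 2. Cache: [lemon(c=2) cat(c=2) elk(c=4) plum(c=8)]
  19. access bee: MISS, evict lemon(c=2). Cache: [bee(c=1) cat(c=2) elk(c=4) plum(c=8)]
  20. access elk: HIT, count now 5. Cache: [bee(c=1) cat(c=2) elk(c=5) plum(c=8)]
  21. access cat: HIT, count now 3. Cache: [bee(c=1) cat(c=3) elk(c=5) plum(c=8)]
  22. access cat: HIT, count now 4. Cache: [bee(c=1) cat(c=4) elk(c=5) plum(c=8)]
  23. access lemon: MISS, evict bee(c=1). Cache: [lemon(c=1) cat(c=4) elk(c=5) plum(c=8)]
  24. access peach: MISS, evict lemon(c=1). Cache: [peach(c=1) cat(c=4) elk(c=5) plum(c=8)]
  25. access peach: HIT, count now 2. Cache: [peach(c=2) cat(c=4) elk(c=5) plum(c=8)]
Total: 16 hits, 9 misses, 5 evictions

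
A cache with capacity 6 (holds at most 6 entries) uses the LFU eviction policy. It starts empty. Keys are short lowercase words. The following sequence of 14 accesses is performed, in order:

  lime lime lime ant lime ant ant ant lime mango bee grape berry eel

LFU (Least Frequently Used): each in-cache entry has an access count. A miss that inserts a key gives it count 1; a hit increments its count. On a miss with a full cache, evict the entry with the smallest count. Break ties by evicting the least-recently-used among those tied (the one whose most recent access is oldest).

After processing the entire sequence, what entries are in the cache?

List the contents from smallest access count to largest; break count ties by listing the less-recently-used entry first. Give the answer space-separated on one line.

Answer: bee grape berry eel ant lime

Derivation:
LFU simulation (capacity=6):
  1. access lime: MISS. Cache: [lime(c=1)]
  2. access lime: HIT, count now 2. Cache: [lime(c=2)]
  3. access lime: HIT, count now 3. Cache: [lime(c=3)]
  4. access ant: MISS. Cache: [ant(c=1) lime(c=3)]
  5. access lime: HIT, count now 4. Cache: [ant(c=1) lime(c=4)]
  6. access ant: HIT, count now 2. Cache: [ant(c=2) lime(c=4)]
  7. access ant: HIT, count now 3. Cache: [ant(c=3) lime(c=4)]
  8. access ant: HIT, count now 4. Cache: [lime(c=4) ant(c=4)]
  9. access lime: HIT, count now 5. Cache: [ant(c=4) lime(c=5)]
  10. access mango: MISS. Cache: [mango(c=1) ant(c=4) lime(c=5)]
  11. access bee: MISS. Cache: [mango(c=1) bee(c=1) ant(c=4) lime(c=5)]
  12. access grape: MISS. Cache: [mango(c=1) bee(c=1) grape(c=1) ant(c=4) lime(c=5)]
  13. access berry: MISS. Cache: [mango(c=1) bee(c=1) grape(c=1) berry(c=1) ant(c=4) lime(c=5)]
  14. access eel: MISS, evict mango(c=1). Cache: [bee(c=1) grape(c=1) berry(c=1) eel(c=1) ant(c=4) lime(c=5)]
Total: 7 hits, 7 misses, 1 evictions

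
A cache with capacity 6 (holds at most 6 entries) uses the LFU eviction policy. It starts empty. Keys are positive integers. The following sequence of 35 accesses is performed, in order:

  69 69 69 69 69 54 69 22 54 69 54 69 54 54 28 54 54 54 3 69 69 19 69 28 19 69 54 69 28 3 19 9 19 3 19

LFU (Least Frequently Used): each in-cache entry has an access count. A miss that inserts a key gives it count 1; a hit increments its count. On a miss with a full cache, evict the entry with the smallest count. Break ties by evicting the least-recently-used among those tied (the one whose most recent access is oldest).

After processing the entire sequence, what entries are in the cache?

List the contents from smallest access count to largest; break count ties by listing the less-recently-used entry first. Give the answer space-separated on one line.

Answer: 9 28 3 19 54 69

Derivation:
LFU simulation (capacity=6):
  1. access 69: MISS. Cache: [69(c=1)]
  2. access 69: HIT, count now 2. Cache: [69(c=2)]
  3. access 69: HIT, count now 3. Cache: [69(c=3)]
  4. access 69: HIT, count now 4. Cache: [69(c=4)]
  5. access 69: HIT, count now 5. Cache: [69(c=5)]
  6. access 54: MISS. Cache: [54(c=1) 69(c=5)]
  7. access 69: HIT, count now 6. Cache: [54(c=1) 69(c=6)]
  8. access 22: MISS. Cache: [54(c=1) 22(c=1) 69(c=6)]
  9. access 54: HIT, count now 2. Cache: [22(c=1) 54(c=2) 69(c=6)]
  10. access 69: HIT, count now 7. Cache: [22(c=1) 54(c=2) 69(c=7)]
  11. access 54: HIT, count now 3. Cache: [22(c=1) 54(c=3) 69(c=7)]
  12. access 69: HIT, count now 8. Cache: [22(c=1) 54(c=3) 69(c=8)]
  13. access 54: HIT, count now 4. Cache: [22(c=1) 54(c=4) 69(c=8)]
  14. access 54: HIT, count now 5. Cache: [22(c=1) 54(c=5) 69(c=8)]
  15. access 28: MISS. Cache: [22(c=1) 28(c=1) 54(c=5) 69(c=8)]
  16. access 54: HIT, count now 6. Cache: [22(c=1) 28(c=1) 54(c=6) 69(c=8)]
  17. access 54: HIT, count now 7. Cache: [22(c=1) 28(c=1) 54(c=7) 69(c=8)]
  18. access 54: HIT, count now 8. Cache: [22(c=1) 28(c=1) 69(c=8) 54(c=8)]
  19. access 3: MISS. Cache: [22(c=1) 28(c=1) 3(c=1) 69(c=8) 54(c=8)]
  20. access 69: HIT, count now 9. Cache: [22(c=1) 28(c=1) 3(c=1) 54(c=8) 69(c=9)]
  21. access 69: HIT, count now 10. Cache: [22(c=1) 28(c=1) 3(c=1) 54(c=8) 69(c=10)]
  22. access 19: MISS. Cache: [22(c=1) 28(c=1) 3(c=1) 19(c=1) 54(c=8) 69(c=10)]
  23. access 69: HIT, count now 11. Cache: [22(c=1) 28(c=1) 3(c=1) 19(c=1) 54(c=8) 69(c=11)]
  24. access 28: HIT, count now 2. Cache: [22(c=1) 3(c=1) 19(c=1) 28(c=2) 54(c=8) 69(c=11)]
  25. access 19: HIT, count now 2. Cache: [22(c=1) 3(c=1) 28(c=2) 19(c=2) 54(c=8) 69(c=11)]
  26. access 69: HIT, count now 12. Cache: [22(c=1) 3(c=1) 28(c=2) 19(c=2) 54(c=8) 69(c=12)]
  27. access 54: HIT, count now 9. Cache: [22(c=1) 3(c=1) 28(c=2) 19(c=2) 54(c=9) 69(c=12)]
  28. access 69: HIT, count now 13. Cache: [22(c=1) 3(c=1) 28(c=2) 19(c=2) 54(c=9) 69(c=13)]
  29. access 28: HIT, count now 3. Cache: [22(c=1) 3(c=1) 19(c=2) 28(c=3) 54(c=9) 69(c=13)]
  30. access 3: HIT, count now 2. Cache: [22(c=1) 19(c=2) 3(c=2) 28(c=3) 54(c=9) 69(c=13)]
  31. access 19: HIT, count now 3. Cache: [22(c=1) 3(c=2) 28(c=3) 19(c=3) 54(c=9) 69(c=13)]
  32. access 9: MISS, evict 22(c=1). Cache: [9(c=1) 3(c=2) 28(c=3) 19(c=3) 54(c=9) 69(c=13)]
  33. access 19: HIT, count now 4. Cache: [9(c=1) 3(c=2) 28(c=3) 19(c=4) 54(c=9) 69(c=13)]
  34. access 3: HIT, count now 3. Cache: [9(c=1) 28(c=3) 3(c=3) 19(c=4) 54(c=9) 69(c=13)]
  35. access 19: HIT, count now 5. Cache: [9(c=1) 28(c=3) 3(c=3) 19(c=5) 54(c=9) 69(c=13)]
Total: 28 hits, 7 misses, 1 evictions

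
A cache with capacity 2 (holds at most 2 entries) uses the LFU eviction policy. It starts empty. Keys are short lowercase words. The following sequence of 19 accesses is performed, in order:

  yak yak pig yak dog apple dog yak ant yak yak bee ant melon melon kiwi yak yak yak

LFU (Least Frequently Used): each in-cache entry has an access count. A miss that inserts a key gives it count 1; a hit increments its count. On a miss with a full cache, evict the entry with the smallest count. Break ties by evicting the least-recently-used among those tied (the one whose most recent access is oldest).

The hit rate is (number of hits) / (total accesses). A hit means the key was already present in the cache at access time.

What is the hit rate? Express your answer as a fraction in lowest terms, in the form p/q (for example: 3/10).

LFU simulation (capacity=2):
  1. access yak: MISS. Cache: [yak(c=1)]
  2. access yak: HIT, count now 2. Cache: [yak(c=2)]
  3. access pig: MISS. Cache: [pig(c=1) yak(c=2)]
  4. access yak: HIT, count now 3. Cache: [pig(c=1) yak(c=3)]
  5. access dog: MISS, evict pig(c=1). Cache: [dog(c=1) yak(c=3)]
  6. access apple: MISS, evict dog(c=1). Cache: [apple(c=1) yak(c=3)]
  7. access dog: MISS, evict apple(c=1). Cache: [dog(c=1) yak(c=3)]
  8. access yak: HIT, count now 4. Cache: [dog(c=1) yak(c=4)]
  9. access ant: MISS, evict dog(c=1). Cache: [ant(c=1) yak(c=4)]
  10. access yak: HIT, count now 5. Cache: [ant(c=1) yak(c=5)]
  11. access yak: HIT, count now 6. Cache: [ant(c=1) yak(c=6)]
  12. access bee: MISS, evict ant(c=1). Cache: [bee(c=1) yak(c=6)]
  13. access ant: MISS, evict bee(c=1). Cache: [ant(c=1) yak(c=6)]
  14. access melon: MISS, evict ant(c=1). Cache: [melon(c=1) yak(c=6)]
  15. access melon: HIT, count now 2. Cache: [melon(c=2) yak(c=6)]
  16. access kiwi: MISS, evict melon(c=2). Cache: [kiwi(c=1) yak(c=6)]
  17. access yak: HIT, count now 7. Cache: [kiwi(c=1) yak(c=7)]
  18. access yak: HIT, count now 8. Cache: [kiwi(c=1) yak(c=8)]
  19. access yak: HIT, count now 9. Cache: [kiwi(c=1) yak(c=9)]
Total: 9 hits, 10 misses, 8 evictions

Hit rate = 9/19

Answer: 9/19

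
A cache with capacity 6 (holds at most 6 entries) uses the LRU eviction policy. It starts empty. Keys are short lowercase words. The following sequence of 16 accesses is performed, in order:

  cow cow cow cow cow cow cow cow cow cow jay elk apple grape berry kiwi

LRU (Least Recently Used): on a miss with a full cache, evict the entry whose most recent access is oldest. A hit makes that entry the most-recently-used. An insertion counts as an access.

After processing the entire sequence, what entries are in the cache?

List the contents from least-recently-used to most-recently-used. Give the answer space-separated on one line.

LRU simulation (capacity=6):
  1. access cow: MISS. Cache (LRU->MRU): [cow]
  2. access cow: HIT. Cache (LRU->MRU): [cow]
  3. access cow: HIT. Cache (LRU->MRU): [cow]
  4. access cow: HIT. Cache (LRU->MRU): [cow]
  5. access cow: HIT. Cache (LRU->MRU): [cow]
  6. access cow: HIT. Cache (LRU->MRU): [cow]
  7. access cow: HIT. Cache (LRU->MRU): [cow]
  8. access cow: HIT. Cache (LRU->MRU): [cow]
  9. access cow: HIT. Cache (LRU->MRU): [cow]
  10. access cow: HIT. Cache (LRU->MRU): [cow]
  11. access jay: MISS. Cache (LRU->MRU): [cow jay]
  12. access elk: MISS. Cache (LRU->MRU): [cow jay elk]
  13. access apple: MISS. Cache (LRU->MRU): [cow jay elk apple]
  14. access grape: MISS. Cache (LRU->MRU): [cow jay elk apple grape]
  15. access berry: MISS. Cache (LRU->MRU): [cow jay elk apple grape berry]
  16. access kiwi: MISS, evict cow. Cache (LRU->MRU): [jay elk apple grape berry kiwi]
Total: 9 hits, 7 misses, 1 evictions

Answer: jay elk apple grape berry kiwi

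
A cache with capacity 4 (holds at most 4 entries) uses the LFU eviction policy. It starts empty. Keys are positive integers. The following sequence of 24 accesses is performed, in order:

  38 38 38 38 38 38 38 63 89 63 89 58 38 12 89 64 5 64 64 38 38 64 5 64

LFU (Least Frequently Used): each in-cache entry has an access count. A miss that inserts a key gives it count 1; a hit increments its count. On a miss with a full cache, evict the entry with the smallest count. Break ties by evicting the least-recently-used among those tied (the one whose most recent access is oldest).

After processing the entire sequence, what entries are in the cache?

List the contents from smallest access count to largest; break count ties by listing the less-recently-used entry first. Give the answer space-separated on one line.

Answer: 5 89 64 38

Derivation:
LFU simulation (capacity=4):
  1. access 38: MISS. Cache: [38(c=1)]
  2. access 38: HIT, count now 2. Cache: [38(c=2)]
  3. access 38: HIT, count now 3. Cache: [38(c=3)]
  4. access 38: HIT, count now 4. Cache: [38(c=4)]
  5. access 38: HIT, count now 5. Cache: [38(c=5)]
  6. access 38: HIT, count now 6. Cache: [38(c=6)]
  7. access 38: HIT, count now 7. Cache: [38(c=7)]
  8. access 63: MISS. Cache: [63(c=1) 38(c=7)]
  9. access 89: MISS. Cache: [63(c=1) 89(c=1) 38(c=7)]
  10. access 63: HIT, count now 2. Cache: [89(c=1) 63(c=2) 38(c=7)]
  11. access 89: HIT, count now 2. Cache: [63(c=2) 89(c=2) 38(c=7)]
  12. access 58: MISS. Cache: [58(c=1) 63(c=2) 89(c=2) 38(c=7)]
  13. access 38: HIT, count now 8. Cache: [58(c=1) 63(c=2) 89(c=2) 38(c=8)]
  14. access 12: MISS, evict 58(c=1). Cache: [12(c=1) 63(c=2) 89(c=2) 38(c=8)]
  15. access 89: HIT, count now 3. Cache: [12(c=1) 63(c=2) 89(c=3) 38(c=8)]
  16. access 64: MISS, evict 12(c=1). Cache: [64(c=1) 63(c=2) 89(c=3) 38(c=8)]
  17. access 5: MISS, evict 64(c=1). Cache: [5(c=1) 63(c=2) 89(c=3) 38(c=8)]
  18. access 64: MISS, evict 5(c=1). Cache: [64(c=1) 63(c=2) 89(c=3) 38(c=8)]
  19. access 64: HIT, count now 2. Cache: [63(c=2) 64(c=2) 89(c=3) 38(c=8)]
  20. access 38: HIT, count now 9. Cache: [63(c=2) 64(c=2) 89(c=3) 38(c=9)]
  21. access 38: HIT, count now 10. Cache: [63(c=2) 64(c=2) 89(c=3) 38(c=10)]
  22. access 64: HIT, count now 3. Cache: [63(c=2) 89(c=3) 64(c=3) 38(c=10)]
  23. access 5: MISS, evict 63(c=2). Cache: [5(c=1) 89(c=3) 64(c=3) 38(c=10)]
  24. access 64: HIT, count now 4. Cache: [5(c=1) 89(c=3) 64(c=4) 38(c=10)]
Total: 15 hits, 9 misses, 5 evictions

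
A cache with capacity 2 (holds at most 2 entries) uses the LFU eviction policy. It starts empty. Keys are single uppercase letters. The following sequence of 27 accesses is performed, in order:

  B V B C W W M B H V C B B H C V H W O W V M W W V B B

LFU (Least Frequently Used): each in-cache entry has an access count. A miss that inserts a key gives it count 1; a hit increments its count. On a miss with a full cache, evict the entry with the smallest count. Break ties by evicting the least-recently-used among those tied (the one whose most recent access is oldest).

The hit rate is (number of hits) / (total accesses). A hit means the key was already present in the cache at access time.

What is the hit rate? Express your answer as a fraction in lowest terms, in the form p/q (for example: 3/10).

Answer: 5/27

Derivation:
LFU simulation (capacity=2):
  1. access B: MISS. Cache: [B(c=1)]
  2. access V: MISS. Cache: [B(c=1) V(c=1)]
  3. access B: HIT, count now 2. Cache: [V(c=1) B(c=2)]
  4. access C: MISS, evict V(c=1). Cache: [C(c=1) B(c=2)]
  5. access W: MISS, evict C(c=1). Cache: [W(c=1) B(c=2)]
  6. access W: HIT, count now 2. Cache: [B(c=2) W(c=2)]
  7. access M: MISS, evict B(c=2). Cache: [M(c=1) W(c=2)]
  8. access B: MISS, evict M(c=1). Cache: [B(c=1) W(c=2)]
  9. access H: MISS, evict B(c=1). Cache: [H(c=1) W(c=2)]
  10. access V: MISS, evict H(c=1). Cache: [V(c=1) W(c=2)]
  11. access C: MISS, evict V(c=1). Cache: [C(c=1) W(c=2)]
  12. access B: MISS, evict C(c=1). Cache: [B(c=1) W(c=2)]
  13. access B: HIT, count now 2. Cache: [W(c=2) B(c=2)]
  14. access H: MISS, evict W(c=2). Cache: [H(c=1) B(c=2)]
  15. access C: MISS, evict H(c=1). Cache: [C(c=1) B(c=2)]
  16. access V: MISS, evict C(c=1). Cache: [V(c=1) B(c=2)]
  17. access H: MISS, evict V(c=1). Cache: [H(c=1) B(c=2)]
  18. access W: MISS, evict H(c=1). Cache: [W(c=1) B(c=2)]
  19. access O: MISS, evict W(c=1). Cache: [O(c=1) B(c=2)]
  20. access W: MISS, evict O(c=1). Cache: [W(c=1) B(c=2)]
  21. access V: MISS, evict W(c=1). Cache: [V(c=1) B(c=2)]
  22. access M: MISS, evict V(c=1). Cache: [M(c=1) B(c=2)]
  23. access W: MISS, evict M(c=1). Cache: [W(c=1) B(c=2)]
  24. access W: HIT, count now 2. Cache: [B(c=2) W(c=2)]
  25. access V: MISS, evict B(c=2). Cache: [V(c=1) W(c=2)]
  26. access B: MISS, evict V(c=1). Cache: [B(c=1) W(c=2)]
  27. access B: HIT, count now 2. Cache: [W(c=2) B(c=2)]
Total: 5 hits, 22 misses, 20 evictions

Hit rate = 5/27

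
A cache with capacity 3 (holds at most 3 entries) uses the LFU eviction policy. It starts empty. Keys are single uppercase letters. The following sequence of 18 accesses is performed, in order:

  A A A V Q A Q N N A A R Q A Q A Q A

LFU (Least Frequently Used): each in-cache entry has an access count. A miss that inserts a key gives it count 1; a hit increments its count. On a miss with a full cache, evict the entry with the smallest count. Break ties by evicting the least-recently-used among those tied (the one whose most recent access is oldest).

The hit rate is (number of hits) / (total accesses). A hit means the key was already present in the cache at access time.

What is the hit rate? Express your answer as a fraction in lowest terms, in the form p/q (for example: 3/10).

LFU simulation (capacity=3):
  1. access A: MISS. Cache: [A(c=1)]
  2. access A: HIT, count now 2. Cache: [A(c=2)]
  3. access A: HIT, count now 3. Cache: [A(c=3)]
  4. access V: MISS. Cache: [V(c=1) A(c=3)]
  5. access Q: MISS. Cache: [V(c=1) Q(c=1) A(c=3)]
  6. access A: HIT, count now 4. Cache: [V(c=1) Q(c=1) A(c=4)]
  7. access Q: HIT, count now 2. Cache: [V(c=1) Q(c=2) A(c=4)]
  8. access N: MISS, evict V(c=1). Cache: [N(c=1) Q(c=2) A(c=4)]
  9. access N: HIT, count now 2. Cache: [Q(c=2) N(c=2) A(c=4)]
  10. access A: HIT, count now 5. Cache: [Q(c=2) N(c=2) A(c=5)]
  11. access A: HIT, count now 6. Cache: [Q(c=2) N(c=2) A(c=6)]
  12. access R: MISS, evict Q(c=2). Cache: [R(c=1) N(c=2) A(c=6)]
  13. access Q: MISS, evict R(c=1). Cache: [Q(c=1) N(c=2) A(c=6)]
  14. access A: HIT, count now 7. Cache: [Q(c=1) N(c=2) A(c=7)]
  15. access Q: HIT, count now 2. Cache: [N(c=2) Q(c=2) A(c=7)]
  16. access A: HIT, count now 8. Cache: [N(c=2) Q(c=2) A(c=8)]
  17. access Q: HIT, count now 3. Cache: [N(c=2) Q(c=3) A(c=8)]
  18. access A: HIT, count now 9. Cache: [N(c=2) Q(c=3) A(c=9)]
Total: 12 hits, 6 misses, 3 evictions

Hit rate = 12/18 = 2/3

Answer: 2/3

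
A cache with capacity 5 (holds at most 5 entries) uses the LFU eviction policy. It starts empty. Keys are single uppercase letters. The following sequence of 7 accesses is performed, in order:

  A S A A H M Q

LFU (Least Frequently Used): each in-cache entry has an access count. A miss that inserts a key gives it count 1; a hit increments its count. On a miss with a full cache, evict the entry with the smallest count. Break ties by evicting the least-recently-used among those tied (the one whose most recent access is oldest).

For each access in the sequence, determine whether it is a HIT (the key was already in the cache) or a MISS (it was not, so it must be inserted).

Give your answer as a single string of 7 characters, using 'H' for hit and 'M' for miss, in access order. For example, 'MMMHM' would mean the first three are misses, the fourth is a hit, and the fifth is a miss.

LFU simulation (capacity=5):
  1. access A: MISS. Cache: [A(c=1)]
  2. access S: MISS. Cache: [A(c=1) S(c=1)]
  3. access A: HIT, count now 2. Cache: [S(c=1) A(c=2)]
  4. access A: HIT, count now 3. Cache: [S(c=1) A(c=3)]
  5. access H: MISS. Cache: [S(c=1) H(c=1) A(c=3)]
  6. access M: MISS. Cache: [S(c=1) H(c=1) M(c=1) A(c=3)]
  7. access Q: MISS. Cache: [S(c=1) H(c=1) M(c=1) Q(c=1) A(c=3)]
Total: 2 hits, 5 misses, 0 evictions

Answer: MMHHMMM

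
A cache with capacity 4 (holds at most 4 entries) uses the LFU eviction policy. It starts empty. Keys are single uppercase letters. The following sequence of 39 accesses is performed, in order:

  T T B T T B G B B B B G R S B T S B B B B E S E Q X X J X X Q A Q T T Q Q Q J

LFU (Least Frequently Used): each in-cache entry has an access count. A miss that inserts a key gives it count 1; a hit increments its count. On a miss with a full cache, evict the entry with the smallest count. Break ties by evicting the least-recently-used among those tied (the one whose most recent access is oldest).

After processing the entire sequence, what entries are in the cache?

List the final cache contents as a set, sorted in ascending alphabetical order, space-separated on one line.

Answer: B J Q T

Derivation:
LFU simulation (capacity=4):
  1. access T: MISS. Cache: [T(c=1)]
  2. access T: HIT, count now 2. Cache: [T(c=2)]
  3. access B: MISS. Cache: [B(c=1) T(c=2)]
  4. access T: HIT, count now 3. Cache: [B(c=1) T(c=3)]
  5. access T: HIT, count now 4. Cache: [B(c=1) T(c=4)]
  6. access B: HIT, count now 2. Cache: [B(c=2) T(c=4)]
  7. access G: MISS. Cache: [G(c=1) B(c=2) T(c=4)]
  8. access B: HIT, count now 3. Cache: [G(c=1) B(c=3) T(c=4)]
  9. access B: HIT, count now 4. Cache: [G(c=1) T(c=4) B(c=4)]
  10. access B: HIT, count now 5. Cache: [G(c=1) T(c=4) B(c=5)]
  11. access B: HIT, count now 6. Cache: [G(c=1) T(c=4) B(c=6)]
  12. access G: HIT, count now 2. Cache: [G(c=2) T(c=4) B(c=6)]
  13. access R: MISS. Cache: [R(c=1) G(c=2) T(c=4) B(c=6)]
  14. access S: MISS, evict R(c=1). Cache: [S(c=1) G(c=2) T(c=4) B(c=6)]
  15. access B: HIT, count now 7. Cache: [S(c=1) G(c=2) T(c=4) B(c=7)]
  16. access T: HIT, count now 5. Cache: [S(c=1) G(c=2) T(c=5) B(c=7)]
  17. access S: HIT, count now 2. Cache: [G(c=2) S(c=2) T(c=5) B(c=7)]
  18. access B: HIT, count now 8. Cache: [G(c=2) S(c=2) T(c=5) B(c=8)]
  19. access B: HIT, count now 9. Cache: [G(c=2) S(c=2) T(c=5) B(c=9)]
  20. access B: HIT, count now 10. Cache: [G(c=2) S(c=2) T(c=5) B(c=10)]
  21. access B: HIT, count now 11. Cache: [G(c=2) S(c=2) T(c=5) B(c=11)]
  22. access E: MISS, evict G(c=2). Cache: [E(c=1) S(c=2) T(c=5) B(c=11)]
  23. access S: HIT, count now 3. Cache: [E(c=1) S(c=3) T(c=5) B(c=11)]
  24. access E: HIT, count now 2. Cache: [E(c=2) S(c=3) T(c=5) B(c=11)]
  25. access Q: MISS, evict E(c=2). Cache: [Q(c=1) S(c=3) T(c=5) B(c=11)]
  26. access X: MISS, evict Q(c=1). Cache: [X(c=1) S(c=3) T(c=5) B(c=11)]
  27. access X: HIT, count now 2. Cache: [X(c=2) S(c=3) T(c=5) B(c=11)]
  28. access J: MISS, evict X(c=2). Cache: [J(c=1) S(c=3) T(c=5) B(c=11)]
  29. access X: MISS, evict J(c=1). Cache: [X(c=1) S(c=3) T(c=5) B(c=11)]
  30. access X: HIT, count now 2. Cache: [X(c=2) S(c=3) T(c=5) B(c=11)]
  31. access Q: MISS, evict X(c=2). Cache: [Q(c=1) S(c=3) T(c=5) B(c=11)]
  32. access A: MISS, evict Q(c=1). Cache: [A(c=1) S(c=3) T(c=5) B(c=11)]
  33. access Q: MISS, evict A(c=1). Cache: [Q(c=1) S(c=3) T(c=5) B(c=11)]
  34. access T: HIT, count now 6. Cache: [Q(c=1) S(c=3) T(c=6) B(c=11)]
  35. access T: HIT, count now 7. Cache: [Q(c=1) S(c=3) T(c=7) B(c=11)]
  36. access Q: HIT, count now 2. Cache: [Q(c=2) S(c=3) T(c=7) B(c=11)]
  37. access Q: HIT, count now 3. Cache: [S(c=3) Q(c=3) T(c=7) B(c=11)]
  38. access Q: HIT, count now 4. Cache: [S(c=3) Q(c=4) T(c=7) B(c=11)]
  39. access J: MISS, evict S(c=3). Cache: [J(c=1) Q(c=4) T(c=7) B(c=11)]
Total: 25 hits, 14 misses, 10 evictions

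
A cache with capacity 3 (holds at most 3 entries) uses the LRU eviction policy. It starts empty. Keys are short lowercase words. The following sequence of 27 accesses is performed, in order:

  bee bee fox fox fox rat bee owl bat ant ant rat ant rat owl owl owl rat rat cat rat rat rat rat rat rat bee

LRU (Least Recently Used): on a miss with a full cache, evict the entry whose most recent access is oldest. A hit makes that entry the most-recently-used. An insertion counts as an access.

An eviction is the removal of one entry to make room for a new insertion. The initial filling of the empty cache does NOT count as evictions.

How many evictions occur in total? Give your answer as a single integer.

Answer: 7

Derivation:
LRU simulation (capacity=3):
  1. access bee: MISS. Cache (LRU->MRU): [bee]
  2. access bee: HIT. Cache (LRU->MRU): [bee]
  3. access fox: MISS. Cache (LRU->MRU): [bee fox]
  4. access fox: HIT. Cache (LRU->MRU): [bee fox]
  5. access fox: HIT. Cache (LRU->MRU): [bee fox]
  6. access rat: MISS. Cache (LRU->MRU): [bee fox rat]
  7. access bee: HIT. Cache (LRU->MRU): [fox rat bee]
  8. access owl: MISS, evict fox. Cache (LRU->MRU): [rat bee owl]
  9. access bat: MISS, evict rat. Cache (LRU->MRU): [bee owl bat]
  10. access ant: MISS, evict bee. Cache (LRU->MRU): [owl bat ant]
  11. access ant: HIT. Cache (LRU->MRU): [owl bat ant]
  12. access rat: MISS, evict owl. Cache (LRU->MRU): [bat ant rat]
  13. access ant: HIT. Cache (LRU->MRU): [bat rat ant]
  14. access rat: HIT. Cache (LRU->MRU): [bat ant rat]
  15. access owl: MISS, evict bat. Cache (LRU->MRU): [ant rat owl]
  16. access owl: HIT. Cache (LRU->MRU): [ant rat owl]
  17. access owl: HIT. Cache (LRU->MRU): [ant rat owl]
  18. access rat: HIT. Cache (LRU->MRU): [ant owl rat]
  19. access rat: HIT. Cache (LRU->MRU): [ant owl rat]
  20. access cat: MISS, evict ant. Cache (LRU->MRU): [owl rat cat]
  21. access rat: HIT. Cache (LRU->MRU): [owl cat rat]
  22. access rat: HIT. Cache (LRU->MRU): [owl cat rat]
  23. access rat: HIT. Cache (LRU->MRU): [owl cat rat]
  24. access rat: HIT. Cache (LRU->MRU): [owl cat rat]
  25. access rat: HIT. Cache (LRU->MRU): [owl cat rat]
  26. access rat: HIT. Cache (LRU->MRU): [owl cat rat]
  27. access bee: MISS, evict owl. Cache (LRU->MRU): [cat rat bee]
Total: 17 hits, 10 misses, 7 evictions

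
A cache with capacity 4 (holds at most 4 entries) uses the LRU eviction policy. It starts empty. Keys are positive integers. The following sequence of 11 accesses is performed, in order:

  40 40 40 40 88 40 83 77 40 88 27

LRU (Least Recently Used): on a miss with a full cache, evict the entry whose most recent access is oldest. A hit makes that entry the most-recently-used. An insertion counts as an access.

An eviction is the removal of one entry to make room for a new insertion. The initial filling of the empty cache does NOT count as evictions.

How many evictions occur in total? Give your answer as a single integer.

Answer: 1

Derivation:
LRU simulation (capacity=4):
  1. access 40: MISS. Cache (LRU->MRU): [40]
  2. access 40: HIT. Cache (LRU->MRU): [40]
  3. access 40: HIT. Cache (LRU->MRU): [40]
  4. access 40: HIT. Cache (LRU->MRU): [40]
  5. access 88: MISS. Cache (LRU->MRU): [40 88]
  6. access 40: HIT. Cache (LRU->MRU): [88 40]
  7. access 83: MISS. Cache (LRU->MRU): [88 40 83]
  8. access 77: MISS. Cache (LRU->MRU): [88 40 83 77]
  9. access 40: HIT. Cache (LRU->MRU): [88 83 77 40]
  10. access 88: HIT. Cache (LRU->MRU): [83 77 40 88]
  11. access 27: MISS, evict 83. Cache (LRU->MRU): [77 40 88 27]
Total: 6 hits, 5 misses, 1 evictions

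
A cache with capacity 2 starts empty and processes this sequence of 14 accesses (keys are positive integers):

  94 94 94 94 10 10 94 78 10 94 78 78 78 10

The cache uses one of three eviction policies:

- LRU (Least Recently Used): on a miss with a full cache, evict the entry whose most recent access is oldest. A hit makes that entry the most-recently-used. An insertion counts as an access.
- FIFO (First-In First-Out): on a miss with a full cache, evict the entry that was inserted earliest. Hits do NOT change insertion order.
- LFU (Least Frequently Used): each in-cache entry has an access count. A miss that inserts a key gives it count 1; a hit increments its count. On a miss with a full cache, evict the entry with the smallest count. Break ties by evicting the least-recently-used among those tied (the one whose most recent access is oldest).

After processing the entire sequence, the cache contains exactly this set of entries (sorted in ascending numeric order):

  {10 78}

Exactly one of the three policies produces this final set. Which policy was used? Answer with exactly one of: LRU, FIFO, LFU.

Simulating under each policy and comparing final sets:
  LRU: final set = {10 78} -> MATCHES target
  FIFO: final set = {10 94} -> differs
  LFU: final set = {10 94} -> differs
Only LRU produces the target set.

Answer: LRU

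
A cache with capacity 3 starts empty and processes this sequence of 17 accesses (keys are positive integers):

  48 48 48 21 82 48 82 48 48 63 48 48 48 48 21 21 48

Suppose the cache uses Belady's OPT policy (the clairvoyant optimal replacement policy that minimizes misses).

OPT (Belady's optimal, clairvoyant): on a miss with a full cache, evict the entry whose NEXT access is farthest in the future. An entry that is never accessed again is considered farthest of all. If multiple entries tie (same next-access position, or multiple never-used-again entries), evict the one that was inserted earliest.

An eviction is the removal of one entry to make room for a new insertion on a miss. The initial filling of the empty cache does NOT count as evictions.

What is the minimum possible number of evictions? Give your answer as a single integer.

OPT (Belady) simulation (capacity=3):
  1. access 48: MISS. Cache: [48]
  2. access 48: HIT. Next use of 48: step 3. Cache: [48]
  3. access 48: HIT. Next use of 48: step 6. Cache: [48]
  4. access 21: MISS. Cache: [48 21]
  5. access 82: MISS. Cache: [48 21 82]
  6. access 48: HIT. Next use of 48: step 8. Cache: [48 21 82]
  7. access 82: HIT. Next use of 82: never. Cache: [48 21 82]
  8. access 48: HIT. Next use of 48: step 9. Cache: [48 21 82]
  9. access 48: HIT. Next use of 48: step 11. Cache: [48 21 82]
  10. access 63: MISS, evict 82 (next use: never). Cache: [48 21 63]
  11. access 48: HIT. Next use of 48: step 12. Cache: [48 21 63]
  12. access 48: HIT. Next use of 48: step 13. Cache: [48 21 63]
  13. access 48: HIT. Next use of 48: step 14. Cache: [48 21 63]
  14. access 48: HIT. Next use of 48: step 17. Cache: [48 21 63]
  15. access 21: HIT. Next use of 21: step 16. Cache: [48 21 63]
  16. access 21: HIT. Next use of 21: never. Cache: [48 21 63]
  17. access 48: HIT. Next use of 48: never. Cache: [48 21 63]
Total: 13 hits, 4 misses, 1 evictions

Answer: 1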